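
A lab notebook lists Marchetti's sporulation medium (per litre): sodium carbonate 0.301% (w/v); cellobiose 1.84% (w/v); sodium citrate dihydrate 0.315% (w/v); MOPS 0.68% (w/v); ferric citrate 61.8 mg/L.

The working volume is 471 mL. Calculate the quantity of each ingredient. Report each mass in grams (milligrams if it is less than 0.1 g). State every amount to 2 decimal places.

Working volume: 471 mL = 0.471 L.
sodium carbonate: 0.301% w/v = 3.01 g/L → 3.01 × 0.471 L = 1.42 g
cellobiose: 1.84% w/v = 18.4 g/L → 18.4 × 0.471 L = 8.67 g
sodium citrate dihydrate: 0.315 g per 100 mL × 471 mL ÷ 100 = 1.48 g
MOPS: 0.68% w/v = 6.8 g/L → 6.8 × 0.471 L = 3.20 g
ferric citrate: 61.8 mg/L × 0.471 L = 29.11 mg

sodium carbonate 1.42 g; cellobiose 8.67 g; sodium citrate dihydrate 1.48 g; MOPS 3.20 g; ferric citrate 29.11 mg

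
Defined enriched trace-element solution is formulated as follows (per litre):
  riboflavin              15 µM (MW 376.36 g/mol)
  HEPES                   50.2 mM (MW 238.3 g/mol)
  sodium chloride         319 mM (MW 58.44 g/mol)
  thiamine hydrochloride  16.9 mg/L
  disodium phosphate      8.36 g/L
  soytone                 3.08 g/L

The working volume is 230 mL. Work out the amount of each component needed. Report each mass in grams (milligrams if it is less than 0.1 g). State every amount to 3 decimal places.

riboflavin 1.298 mg; HEPES 2.751 g; sodium chloride 4.288 g; thiamine hydrochloride 3.887 mg; disodium phosphate 1.923 g; soytone 0.708 g

Target volume = 230 mL = 0.23 L.
riboflavin: 15 µmol/L × 376.36 g/mol × 0.23 L ÷ 1000 = 1.298 mg
HEPES: 50.2 mmol/L × 238.3 g/mol × 0.23 L ÷ 1000 = 2.751 g
sodium chloride: 319 mmol/L × 58.44 g/mol × 0.23 L ÷ 1000 = 4.288 g
thiamine hydrochloride: 16.9 mg/L × 0.23 L = 3.887 mg
disodium phosphate: 8.36 g/L × 0.23 L = 1.923 g
soytone: 3.08 g/L × 0.23 L = 0.708 g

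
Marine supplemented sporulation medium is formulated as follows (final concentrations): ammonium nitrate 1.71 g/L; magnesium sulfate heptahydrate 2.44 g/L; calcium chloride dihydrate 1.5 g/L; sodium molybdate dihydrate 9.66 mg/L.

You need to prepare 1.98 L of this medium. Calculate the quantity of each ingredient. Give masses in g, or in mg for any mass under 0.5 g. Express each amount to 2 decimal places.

ammonium nitrate 3.39 g; magnesium sulfate heptahydrate 4.83 g; calcium chloride dihydrate 2.97 g; sodium molybdate dihydrate 19.13 mg

Working volume: 1.98 L.
ammonium nitrate: 1.71 g/L × 1.98 L = 3.39 g
magnesium sulfate heptahydrate: 2.44 g/L × 1.98 L = 4.83 g
calcium chloride dihydrate: 1.5 g/L × 1.98 L = 2.97 g
sodium molybdate dihydrate: 9.66 mg/L × 1.98 L = 19.13 mg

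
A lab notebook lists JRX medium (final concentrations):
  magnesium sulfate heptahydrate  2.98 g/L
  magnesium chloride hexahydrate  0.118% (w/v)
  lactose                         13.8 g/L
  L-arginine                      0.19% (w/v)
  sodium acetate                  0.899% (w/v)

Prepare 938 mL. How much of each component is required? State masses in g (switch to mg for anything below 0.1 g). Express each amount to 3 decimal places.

magnesium sulfate heptahydrate 2.795 g; magnesium chloride hexahydrate 1.107 g; lactose 12.944 g; L-arginine 1.782 g; sodium acetate 8.433 g

Target volume = 938 mL = 0.938 L.
magnesium sulfate heptahydrate: 2.98 g/L × 0.938 L = 2.795 g
magnesium chloride hexahydrate: 0.118 g per 100 mL × 938 mL ÷ 100 = 1.107 g
lactose: 13.8 g/L × 0.938 L = 12.944 g
L-arginine: 0.19% w/v = 1.9 g/L → 1.9 × 0.938 L = 1.782 g
sodium acetate: 0.899% w/v = 8.99 g/L → 8.99 × 0.938 L = 8.433 g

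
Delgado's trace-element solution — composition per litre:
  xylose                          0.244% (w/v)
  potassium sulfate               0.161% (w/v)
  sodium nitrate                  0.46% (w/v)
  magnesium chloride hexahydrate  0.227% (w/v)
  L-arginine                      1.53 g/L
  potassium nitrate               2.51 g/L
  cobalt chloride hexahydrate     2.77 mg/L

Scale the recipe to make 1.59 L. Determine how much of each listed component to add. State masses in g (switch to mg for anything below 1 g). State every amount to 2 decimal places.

Working volume: 1.59 L.
xylose: 0.244 g per 100 mL × 1590 mL ÷ 100 = 3.88 g
potassium sulfate: 0.161 g per 100 mL × 1590 mL ÷ 100 = 2.56 g
sodium nitrate: 0.46 g per 100 mL × 1590 mL ÷ 100 = 7.31 g
magnesium chloride hexahydrate: 0.227% w/v = 2.27 g/L → 2.27 × 1.59 L = 3.61 g
L-arginine: 1.53 g/L × 1.59 L = 2.43 g
potassium nitrate: 2.51 g/L × 1.59 L = 3.99 g
cobalt chloride hexahydrate: 2.77 mg/L × 1.59 L = 4.40 mg

xylose 3.88 g; potassium sulfate 2.56 g; sodium nitrate 7.31 g; magnesium chloride hexahydrate 3.61 g; L-arginine 2.43 g; potassium nitrate 3.99 g; cobalt chloride hexahydrate 4.40 mg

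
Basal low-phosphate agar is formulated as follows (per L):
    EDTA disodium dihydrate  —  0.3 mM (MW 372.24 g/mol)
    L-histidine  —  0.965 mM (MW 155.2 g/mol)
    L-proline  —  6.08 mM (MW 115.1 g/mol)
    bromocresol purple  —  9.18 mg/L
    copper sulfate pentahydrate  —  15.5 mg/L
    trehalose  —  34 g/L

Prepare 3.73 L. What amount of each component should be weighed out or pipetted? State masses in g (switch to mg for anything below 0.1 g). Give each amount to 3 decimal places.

EDTA disodium dihydrate 0.417 g; L-histidine 0.559 g; L-proline 2.610 g; bromocresol purple 34.241 mg; copper sulfate pentahydrate 57.815 mg; trehalose 126.820 g

Scale factor relative to 1 L: 3.73.
EDTA disodium dihydrate: 0.3 mmol/L × 372.24 g/mol × 3.73 L ÷ 1000 = 0.417 g
L-histidine: 0.965 mmol/L × 155.2 g/mol × 3.73 L ÷ 1000 = 0.559 g
L-proline: 6.08 mmol/L × 115.1 g/mol × 3.73 L ÷ 1000 = 2.610 g
bromocresol purple: 9.18 mg/L × 3.73 L = 34.241 mg
copper sulfate pentahydrate: 15.5 mg/L × 3.73 L = 57.815 mg
trehalose: 34 g/L × 3.73 L = 126.820 g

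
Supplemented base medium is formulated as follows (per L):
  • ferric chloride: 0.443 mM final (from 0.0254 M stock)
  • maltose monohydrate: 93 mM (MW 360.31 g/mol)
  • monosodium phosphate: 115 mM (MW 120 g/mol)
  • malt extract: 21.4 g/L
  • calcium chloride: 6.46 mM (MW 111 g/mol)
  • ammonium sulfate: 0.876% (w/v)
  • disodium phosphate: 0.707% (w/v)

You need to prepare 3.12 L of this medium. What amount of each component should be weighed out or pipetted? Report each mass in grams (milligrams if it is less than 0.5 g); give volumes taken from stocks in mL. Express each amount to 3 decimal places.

ferric chloride 54.416 mL; maltose monohydrate 104.548 g; monosodium phosphate 43.056 g; malt extract 66.768 g; calcium chloride 2.237 g; ammonium sulfate 27.331 g; disodium phosphate 22.058 g

Scale factor relative to 1 L: 3.12.
ferric chloride: dilute stock: 0.443 mM × 3120 mL ÷ 25.4 mM = 54.416 mL
maltose monohydrate: 93 mmol/L × 360.31 g/mol × 3.12 L ÷ 1000 = 104.548 g
monosodium phosphate: 115 mmol/L × 120 g/mol × 3.12 L ÷ 1000 = 43.056 g
malt extract: 21.4 g/L × 3.12 L = 66.768 g
calcium chloride: 6.46 mmol/L × 111 g/mol × 3.12 L ÷ 1000 = 2.237 g
ammonium sulfate: 0.876 g per 100 mL × 3120 mL ÷ 100 = 27.331 g
disodium phosphate: 0.707% w/v = 7.07 g/L → 7.07 × 3.12 L = 22.058 g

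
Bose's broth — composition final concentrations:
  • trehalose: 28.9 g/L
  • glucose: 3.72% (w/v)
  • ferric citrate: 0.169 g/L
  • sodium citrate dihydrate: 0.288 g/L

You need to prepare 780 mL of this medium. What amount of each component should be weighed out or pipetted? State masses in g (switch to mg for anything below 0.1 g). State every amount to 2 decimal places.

trehalose 22.54 g; glucose 29.02 g; ferric citrate 0.13 g; sodium citrate dihydrate 0.22 g

Target volume = 780 mL = 0.78 L.
trehalose: 28.9 g/L × 0.78 L = 22.54 g
glucose: 3.72% w/v = 37.2 g/L → 37.2 × 0.78 L = 29.02 g
ferric citrate: 0.169 g/L × 0.78 L = 0.13 g
sodium citrate dihydrate: 0.288 g/L × 0.78 L = 0.22 g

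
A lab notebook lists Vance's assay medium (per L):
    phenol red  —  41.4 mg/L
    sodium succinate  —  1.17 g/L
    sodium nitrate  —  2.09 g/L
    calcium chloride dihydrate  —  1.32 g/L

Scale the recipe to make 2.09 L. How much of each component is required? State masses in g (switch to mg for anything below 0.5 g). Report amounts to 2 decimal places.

phenol red 86.53 mg; sodium succinate 2.45 g; sodium nitrate 4.37 g; calcium chloride dihydrate 2.76 g

Scale factor relative to 1 L: 2.09.
phenol red: 41.4 mg/L × 2.09 L = 86.53 mg
sodium succinate: 1.17 g/L × 2.09 L = 2.45 g
sodium nitrate: 2.09 g/L × 2.09 L = 4.37 g
calcium chloride dihydrate: 1.32 g/L × 2.09 L = 2.76 g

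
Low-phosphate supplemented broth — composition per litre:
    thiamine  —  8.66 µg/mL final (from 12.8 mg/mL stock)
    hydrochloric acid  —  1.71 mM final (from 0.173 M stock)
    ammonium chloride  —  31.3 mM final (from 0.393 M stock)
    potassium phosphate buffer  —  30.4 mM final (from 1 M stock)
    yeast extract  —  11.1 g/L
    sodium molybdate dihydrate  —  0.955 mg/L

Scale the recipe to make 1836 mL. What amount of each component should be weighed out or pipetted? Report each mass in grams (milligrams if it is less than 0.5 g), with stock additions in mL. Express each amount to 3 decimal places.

Scale factor relative to 1 L: 1.836.
thiamine: V = C2·V2/C1 = 8.66 µg/mL × 1836 mL ÷ 12800 µg/mL = 1.242 mL
hydrochloric acid: dilute stock: 1.71 mM × 1836 mL ÷ 173 mM = 18.148 mL
ammonium chloride: dilute stock: 31.3 mM × 1836 mL ÷ 393 mM = 146.226 mL
potassium phosphate buffer: C1V1 = C2V2 → 30.4 mM × 1836 mL ÷ 1000 mM = 55.814 mL
yeast extract: 11.1 g/L × 1.836 L = 20.380 g
sodium molybdate dihydrate: 0.955 mg/L × 1.836 L = 1.753 mg

thiamine 1.242 mL; hydrochloric acid 18.148 mL; ammonium chloride 146.226 mL; potassium phosphate buffer 55.814 mL; yeast extract 20.380 g; sodium molybdate dihydrate 1.753 mg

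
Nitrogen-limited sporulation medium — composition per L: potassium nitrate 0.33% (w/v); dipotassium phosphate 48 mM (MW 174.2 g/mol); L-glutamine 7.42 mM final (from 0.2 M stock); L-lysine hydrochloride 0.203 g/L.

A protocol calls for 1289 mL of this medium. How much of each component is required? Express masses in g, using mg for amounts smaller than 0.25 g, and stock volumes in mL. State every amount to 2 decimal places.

potassium nitrate 4.25 g; dipotassium phosphate 10.78 g; L-glutamine 47.82 mL; L-lysine hydrochloride 0.26 g

Working volume: 1289 mL = 1.289 L.
potassium nitrate: 0.33% w/v = 3.3 g/L → 3.3 × 1.289 L = 4.25 g
dipotassium phosphate: 48 mmol/L × 174.2 g/mol × 1.289 L ÷ 1000 = 10.78 g
L-glutamine: dilute stock: 7.42 mM × 1289 mL ÷ 200 mM = 47.82 mL
L-lysine hydrochloride: 0.203 g/L × 1.289 L = 0.26 g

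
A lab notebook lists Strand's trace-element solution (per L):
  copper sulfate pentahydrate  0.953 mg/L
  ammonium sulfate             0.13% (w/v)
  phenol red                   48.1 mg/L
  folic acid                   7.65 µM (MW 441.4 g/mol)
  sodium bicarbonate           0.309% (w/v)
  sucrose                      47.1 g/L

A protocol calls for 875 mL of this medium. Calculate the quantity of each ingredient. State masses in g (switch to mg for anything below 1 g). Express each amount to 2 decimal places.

copper sulfate pentahydrate 0.83 mg; ammonium sulfate 1.14 g; phenol red 42.09 mg; folic acid 2.95 mg; sodium bicarbonate 2.70 g; sucrose 41.21 g

Target volume = 875 mL = 0.875 L.
copper sulfate pentahydrate: 0.953 mg/L × 0.875 L = 0.83 mg
ammonium sulfate: 0.13% w/v = 1.3 g/L → 1.3 × 0.875 L = 1.14 g
phenol red: 48.1 mg/L × 0.875 L = 42.09 mg
folic acid: 7.65 µmol/L × 441.4 g/mol × 0.875 L ÷ 1000 = 2.95 mg
sodium bicarbonate: 0.309% w/v = 3.09 g/L → 3.09 × 0.875 L = 2.70 g
sucrose: 47.1 g/L × 0.875 L = 41.21 g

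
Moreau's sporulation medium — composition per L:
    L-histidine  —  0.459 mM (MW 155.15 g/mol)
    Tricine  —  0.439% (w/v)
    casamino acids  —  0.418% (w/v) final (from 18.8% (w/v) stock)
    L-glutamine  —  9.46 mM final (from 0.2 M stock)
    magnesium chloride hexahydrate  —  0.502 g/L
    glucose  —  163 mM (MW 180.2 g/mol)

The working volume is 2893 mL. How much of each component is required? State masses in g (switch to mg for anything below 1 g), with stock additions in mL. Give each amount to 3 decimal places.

L-histidine 206.022 mg; Tricine 12.700 g; casamino acids 64.323 mL; L-glutamine 136.839 mL; magnesium chloride hexahydrate 1.452 g; glucose 84.975 g

Scale factor relative to 1 L: 2.893.
L-histidine: 0.459 mmol/L × 155.15 mg/mmol × 2.893 L = 206.022 mg
Tricine: 0.439% w/v = 4.39 g/L → 4.39 × 2.893 L = 12.700 g
casamino acids: C1V1 = C2V2 → 0.418% ÷ 18.8% × 2893 mL = 64.323 mL
L-glutamine: V = C2·V2/C1 = 9.46 mM × 2893 mL ÷ 200 mM = 136.839 mL
magnesium chloride hexahydrate: 0.502 g/L × 2.893 L = 1.452 g
glucose: 163 mmol/L × 180.2 g/mol × 2.893 L ÷ 1000 = 84.975 g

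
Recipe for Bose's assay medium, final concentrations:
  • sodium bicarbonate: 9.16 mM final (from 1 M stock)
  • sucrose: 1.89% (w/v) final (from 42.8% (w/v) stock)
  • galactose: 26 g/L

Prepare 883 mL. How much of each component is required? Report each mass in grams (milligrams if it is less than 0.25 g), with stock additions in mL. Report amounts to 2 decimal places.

sodium bicarbonate 8.09 mL; sucrose 38.99 mL; galactose 22.96 g

Working volume: 883 mL = 0.883 L.
sodium bicarbonate: C1V1 = C2V2 → 9.16 mM × 883 mL ÷ 1000 mM = 8.09 mL
sucrose: dilute stock: 1.89% ÷ 42.8% × 883 mL = 38.99 mL
galactose: 26 g/L × 0.883 L = 22.96 g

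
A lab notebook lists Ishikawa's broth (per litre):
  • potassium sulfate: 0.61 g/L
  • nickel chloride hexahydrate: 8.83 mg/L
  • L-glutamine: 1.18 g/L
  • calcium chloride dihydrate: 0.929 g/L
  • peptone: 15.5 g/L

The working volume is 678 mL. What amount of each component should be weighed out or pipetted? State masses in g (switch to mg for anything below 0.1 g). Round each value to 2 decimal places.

Scale factor relative to 1 L: 0.678.
potassium sulfate: 0.61 g/L × 0.678 L = 0.41 g
nickel chloride hexahydrate: 8.83 mg/L × 0.678 L = 5.99 mg
L-glutamine: 1.18 g/L × 0.678 L = 0.80 g
calcium chloride dihydrate: 0.929 g/L × 0.678 L = 0.63 g
peptone: 15.5 g/L × 0.678 L = 10.51 g

potassium sulfate 0.41 g; nickel chloride hexahydrate 5.99 mg; L-glutamine 0.80 g; calcium chloride dihydrate 0.63 g; peptone 10.51 g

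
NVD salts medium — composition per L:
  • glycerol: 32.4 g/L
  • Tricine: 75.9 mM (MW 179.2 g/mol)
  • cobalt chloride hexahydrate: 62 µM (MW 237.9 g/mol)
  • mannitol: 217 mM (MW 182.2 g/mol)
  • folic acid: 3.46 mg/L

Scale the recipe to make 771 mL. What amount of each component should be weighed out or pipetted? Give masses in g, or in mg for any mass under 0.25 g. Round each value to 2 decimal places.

Working volume: 771 mL = 0.771 L.
glycerol: 32.4 g/L × 0.771 L = 24.98 g
Tricine: 75.9 mmol/L × 179.2 g/mol × 0.771 L ÷ 1000 = 10.49 g
cobalt chloride hexahydrate: 62 µmol/L × 237.9 g/mol × 0.771 L ÷ 1000 = 11.37 mg
mannitol: 217 mmol/L × 182.2 g/mol × 0.771 L ÷ 1000 = 30.48 g
folic acid: 3.46 mg/L × 0.771 L = 2.67 mg

glycerol 24.98 g; Tricine 10.49 g; cobalt chloride hexahydrate 11.37 mg; mannitol 30.48 g; folic acid 2.67 mg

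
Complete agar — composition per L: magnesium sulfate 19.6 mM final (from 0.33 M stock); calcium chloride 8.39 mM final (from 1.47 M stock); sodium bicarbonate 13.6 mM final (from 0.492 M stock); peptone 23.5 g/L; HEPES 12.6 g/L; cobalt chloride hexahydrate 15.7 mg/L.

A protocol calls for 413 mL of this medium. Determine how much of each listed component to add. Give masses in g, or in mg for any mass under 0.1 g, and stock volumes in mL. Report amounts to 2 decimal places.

magnesium sulfate 24.53 mL; calcium chloride 2.36 mL; sodium bicarbonate 11.42 mL; peptone 9.71 g; HEPES 5.20 g; cobalt chloride hexahydrate 6.48 mg

Working volume: 413 mL = 0.413 L.
magnesium sulfate: C1V1 = C2V2 → 19.6 mM × 413 mL ÷ 330 mM = 24.53 mL
calcium chloride: V = C2·V2/C1 = 8.39 mM × 413 mL ÷ 1470 mM = 2.36 mL
sodium bicarbonate: dilute stock: 13.6 mM × 413 mL ÷ 492 mM = 11.42 mL
peptone: 23.5 g/L × 0.413 L = 9.71 g
HEPES: 12.6 g/L × 0.413 L = 5.20 g
cobalt chloride hexahydrate: 15.7 mg/L × 0.413 L = 6.48 mg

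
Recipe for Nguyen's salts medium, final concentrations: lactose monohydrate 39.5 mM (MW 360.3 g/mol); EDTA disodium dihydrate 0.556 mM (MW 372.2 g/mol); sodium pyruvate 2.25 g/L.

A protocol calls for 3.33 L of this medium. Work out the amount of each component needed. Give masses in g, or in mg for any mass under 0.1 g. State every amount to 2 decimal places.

Working volume: 3.33 L.
lactose monohydrate: 39.5 mmol/L × 360.3 g/mol × 3.33 L ÷ 1000 = 47.39 g
EDTA disodium dihydrate: 0.556 mmol/L × 372.2 g/mol × 3.33 L ÷ 1000 = 0.69 g
sodium pyruvate: 2.25 g/L × 3.33 L = 7.49 g

lactose monohydrate 47.39 g; EDTA disodium dihydrate 0.69 g; sodium pyruvate 7.49 g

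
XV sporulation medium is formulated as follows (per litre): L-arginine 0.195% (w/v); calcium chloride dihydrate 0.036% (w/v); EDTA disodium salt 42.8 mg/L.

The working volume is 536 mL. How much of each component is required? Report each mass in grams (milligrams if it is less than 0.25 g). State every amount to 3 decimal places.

Scale factor relative to 1 L: 0.536.
L-arginine: 0.195% w/v = 1.95 g/L → 1.95 × 0.536 L = 1.045 g
calcium chloride dihydrate: 0.036 g per 100 mL × 536 mL ÷ 100 = 0.19296 g = 192.960 mg
EDTA disodium salt: 42.8 mg/L × 0.536 L = 22.941 mg

L-arginine 1.045 g; calcium chloride dihydrate 192.960 mg; EDTA disodium salt 22.941 mg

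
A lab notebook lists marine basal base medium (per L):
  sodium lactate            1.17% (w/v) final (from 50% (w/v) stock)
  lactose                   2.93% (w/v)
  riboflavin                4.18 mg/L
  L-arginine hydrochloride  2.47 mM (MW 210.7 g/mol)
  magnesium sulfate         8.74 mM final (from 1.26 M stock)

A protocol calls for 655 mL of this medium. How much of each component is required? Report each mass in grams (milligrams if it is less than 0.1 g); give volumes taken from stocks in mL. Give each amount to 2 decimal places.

Scale factor relative to 1 L: 0.655.
sodium lactate: dilute stock: 1.17% ÷ 50% × 655 mL = 15.33 mL
lactose: 2.93% w/v = 29.3 g/L → 29.3 × 0.655 L = 19.19 g
riboflavin: 4.18 mg/L × 0.655 L = 2.74 mg
L-arginine hydrochloride: 2.47 mmol/L × 210.7 g/mol × 0.655 L ÷ 1000 = 0.34 g
magnesium sulfate: C1V1 = C2V2 → 8.74 mM × 655 mL ÷ 1260 mM = 4.54 mL

sodium lactate 15.33 mL; lactose 19.19 g; riboflavin 2.74 mg; L-arginine hydrochloride 0.34 g; magnesium sulfate 4.54 mL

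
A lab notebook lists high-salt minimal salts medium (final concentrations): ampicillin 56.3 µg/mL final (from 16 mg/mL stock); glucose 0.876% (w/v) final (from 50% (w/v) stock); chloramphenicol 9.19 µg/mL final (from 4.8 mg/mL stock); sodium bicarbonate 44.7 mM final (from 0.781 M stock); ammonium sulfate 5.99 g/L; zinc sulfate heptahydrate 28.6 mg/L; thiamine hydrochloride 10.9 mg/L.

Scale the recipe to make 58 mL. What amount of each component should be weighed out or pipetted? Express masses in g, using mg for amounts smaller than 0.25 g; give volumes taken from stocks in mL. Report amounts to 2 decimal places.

Target volume = 58 mL = 0.058 L.
ampicillin: dilute stock: 56.3 µg/mL × 58 mL ÷ 16000 µg/mL = 0.20 mL
glucose: dilute stock: 0.876% ÷ 50% × 58 mL = 1.02 mL
chloramphenicol: C1V1 = C2V2 → 9.19 µg/mL × 58 mL ÷ 4800 µg/mL = 0.11 mL
sodium bicarbonate: C1V1 = C2V2 → 44.7 mM × 58 mL ÷ 781 mM = 3.32 mL
ammonium sulfate: 5.99 g/L × 0.058 L = 0.35 g
zinc sulfate heptahydrate: 28.6 mg/L × 0.058 L = 1.66 mg
thiamine hydrochloride: 10.9 mg/L × 0.058 L = 0.63 mg

ampicillin 0.20 mL; glucose 1.02 mL; chloramphenicol 0.11 mL; sodium bicarbonate 3.32 mL; ammonium sulfate 0.35 g; zinc sulfate heptahydrate 1.66 mg; thiamine hydrochloride 0.63 mg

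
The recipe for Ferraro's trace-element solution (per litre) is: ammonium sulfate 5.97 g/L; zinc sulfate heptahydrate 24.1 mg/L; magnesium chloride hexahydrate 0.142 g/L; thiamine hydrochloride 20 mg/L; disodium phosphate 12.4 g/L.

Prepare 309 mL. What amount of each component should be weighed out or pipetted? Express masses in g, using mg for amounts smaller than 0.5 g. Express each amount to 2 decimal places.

Target volume = 309 mL = 0.309 L.
ammonium sulfate: 5.97 g/L × 0.309 L = 1.84 g
zinc sulfate heptahydrate: 24.1 mg/L × 0.309 L = 7.45 mg
magnesium chloride hexahydrate: 0.142 g/L × 0.309 L = 0.043878 g = 43.88 mg
thiamine hydrochloride: 20 mg/L × 0.309 L = 6.18 mg
disodium phosphate: 12.4 g/L × 0.309 L = 3.83 g

ammonium sulfate 1.84 g; zinc sulfate heptahydrate 7.45 mg; magnesium chloride hexahydrate 43.88 mg; thiamine hydrochloride 6.18 mg; disodium phosphate 3.83 g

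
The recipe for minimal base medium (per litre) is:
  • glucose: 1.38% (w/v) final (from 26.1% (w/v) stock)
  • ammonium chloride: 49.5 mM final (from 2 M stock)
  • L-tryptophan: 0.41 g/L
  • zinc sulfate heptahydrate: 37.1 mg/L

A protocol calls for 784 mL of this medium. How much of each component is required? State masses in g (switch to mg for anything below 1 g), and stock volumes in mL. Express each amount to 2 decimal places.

glucose 41.45 mL; ammonium chloride 19.40 mL; L-tryptophan 321.44 mg; zinc sulfate heptahydrate 29.09 mg

Working volume: 784 mL = 0.784 L.
glucose: C1V1 = C2V2 → 1.38% ÷ 26.1% × 784 mL = 41.45 mL
ammonium chloride: dilute stock: 49.5 mM × 784 mL ÷ 2000 mM = 19.40 mL
L-tryptophan: 0.41 g/L × 0.784 L = 0.32144 g = 321.44 mg
zinc sulfate heptahydrate: 37.1 mg/L × 0.784 L = 29.09 mg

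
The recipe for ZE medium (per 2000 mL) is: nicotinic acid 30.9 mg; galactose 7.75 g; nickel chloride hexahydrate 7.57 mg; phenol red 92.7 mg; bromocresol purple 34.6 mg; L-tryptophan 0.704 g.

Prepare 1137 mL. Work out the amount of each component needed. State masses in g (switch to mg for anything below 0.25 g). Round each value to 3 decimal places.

Ratio of target to recipe volume: 1137 / 2000 = 0.5685.
nicotinic acid: 30.9 mg × (1137 mL / 2000 mL) = 17.567 mg
galactose: 7.75 g × (1137 mL / 2000 mL) = 4.406 g
nickel chloride hexahydrate: 7.57 mg × (1137 mL / 2000 mL) = 4.304 mg
phenol red: 92.7 mg × (1137 mL / 2000 mL) = 52.700 mg
bromocresol purple: 34.6 mg × (1137 mL / 2000 mL) = 19.670 mg
L-tryptophan: 0.704 g × (1137 mL / 2000 mL) = 0.400 g

nicotinic acid 17.567 mg; galactose 4.406 g; nickel chloride hexahydrate 4.304 mg; phenol red 52.700 mg; bromocresol purple 19.670 mg; L-tryptophan 0.400 g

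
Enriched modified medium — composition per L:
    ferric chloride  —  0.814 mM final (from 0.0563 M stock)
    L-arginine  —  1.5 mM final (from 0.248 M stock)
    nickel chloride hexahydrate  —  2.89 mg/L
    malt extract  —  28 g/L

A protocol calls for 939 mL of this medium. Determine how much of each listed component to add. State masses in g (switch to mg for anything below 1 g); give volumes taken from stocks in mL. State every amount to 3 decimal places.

ferric chloride 13.576 mL; L-arginine 5.679 mL; nickel chloride hexahydrate 2.714 mg; malt extract 26.292 g

Working volume: 939 mL = 0.939 L.
ferric chloride: C1V1 = C2V2 → 0.814 mM × 939 mL ÷ 56.3 mM = 13.576 mL
L-arginine: dilute stock: 1.5 mM × 939 mL ÷ 248 mM = 5.679 mL
nickel chloride hexahydrate: 2.89 mg/L × 0.939 L = 2.714 mg
malt extract: 28 g/L × 0.939 L = 26.292 g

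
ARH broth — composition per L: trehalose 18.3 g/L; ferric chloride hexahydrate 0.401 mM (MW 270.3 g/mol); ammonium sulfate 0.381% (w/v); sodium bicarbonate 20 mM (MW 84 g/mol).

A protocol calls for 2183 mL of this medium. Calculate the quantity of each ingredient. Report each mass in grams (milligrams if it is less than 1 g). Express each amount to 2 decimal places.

trehalose 39.95 g; ferric chloride hexahydrate 236.62 mg; ammonium sulfate 8.32 g; sodium bicarbonate 3.67 g

Target volume = 2183 mL = 2.183 L.
trehalose: 18.3 g/L × 2.183 L = 39.95 g
ferric chloride hexahydrate: 0.401 mmol/L × 270.3 mg/mmol × 2.183 L = 236.62 mg
ammonium sulfate: 0.381 g per 100 mL × 2183 mL ÷ 100 = 8.32 g
sodium bicarbonate: 20 mmol/L × 84 g/mol × 2.183 L ÷ 1000 = 3.67 g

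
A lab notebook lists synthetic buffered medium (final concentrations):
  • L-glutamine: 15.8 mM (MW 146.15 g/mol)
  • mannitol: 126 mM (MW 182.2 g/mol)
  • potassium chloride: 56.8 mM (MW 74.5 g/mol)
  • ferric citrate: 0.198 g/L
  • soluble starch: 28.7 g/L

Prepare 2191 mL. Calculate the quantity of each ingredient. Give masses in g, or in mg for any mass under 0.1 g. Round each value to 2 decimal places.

L-glutamine 5.06 g; mannitol 50.30 g; potassium chloride 9.27 g; ferric citrate 0.43 g; soluble starch 62.88 g

Working volume: 2191 mL = 2.191 L.
L-glutamine: 15.8 mmol/L × 146.15 g/mol × 2.191 L ÷ 1000 = 5.06 g
mannitol: 126 mmol/L × 182.2 g/mol × 2.191 L ÷ 1000 = 50.30 g
potassium chloride: 56.8 mmol/L × 74.5 g/mol × 2.191 L ÷ 1000 = 9.27 g
ferric citrate: 0.198 g/L × 2.191 L = 0.43 g
soluble starch: 28.7 g/L × 2.191 L = 62.88 g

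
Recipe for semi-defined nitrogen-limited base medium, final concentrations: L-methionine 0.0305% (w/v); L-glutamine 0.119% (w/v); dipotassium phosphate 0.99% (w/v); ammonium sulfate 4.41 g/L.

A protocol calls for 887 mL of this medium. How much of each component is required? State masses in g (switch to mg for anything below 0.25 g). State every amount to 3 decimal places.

Target volume = 887 mL = 0.887 L.
L-methionine: 0.0305% w/v = 0.305 g/L → 0.305 × 0.887 L = 0.271 g
L-glutamine: 0.119% w/v = 1.19 g/L → 1.19 × 0.887 L = 1.056 g
dipotassium phosphate: 0.99% w/v = 9.9 g/L → 9.9 × 0.887 L = 8.781 g
ammonium sulfate: 4.41 g/L × 0.887 L = 3.912 g

L-methionine 0.271 g; L-glutamine 1.056 g; dipotassium phosphate 8.781 g; ammonium sulfate 3.912 g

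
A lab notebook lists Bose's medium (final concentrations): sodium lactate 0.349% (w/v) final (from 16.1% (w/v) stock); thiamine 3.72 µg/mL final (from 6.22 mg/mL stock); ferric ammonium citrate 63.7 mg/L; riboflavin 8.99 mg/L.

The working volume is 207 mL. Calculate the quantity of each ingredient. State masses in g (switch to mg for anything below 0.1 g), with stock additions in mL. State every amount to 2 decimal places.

sodium lactate 4.49 mL; thiamine 0.12 mL; ferric ammonium citrate 13.19 mg; riboflavin 1.86 mg

Scale factor relative to 1 L: 0.207.
sodium lactate: C1V1 = C2V2 → 0.349% ÷ 16.1% × 207 mL = 4.49 mL
thiamine: C1V1 = C2V2 → 3.72 µg/mL × 207 mL ÷ 6220 µg/mL = 0.12 mL
ferric ammonium citrate: 63.7 mg/L × 0.207 L = 13.19 mg
riboflavin: 8.99 mg/L × 0.207 L = 1.86 mg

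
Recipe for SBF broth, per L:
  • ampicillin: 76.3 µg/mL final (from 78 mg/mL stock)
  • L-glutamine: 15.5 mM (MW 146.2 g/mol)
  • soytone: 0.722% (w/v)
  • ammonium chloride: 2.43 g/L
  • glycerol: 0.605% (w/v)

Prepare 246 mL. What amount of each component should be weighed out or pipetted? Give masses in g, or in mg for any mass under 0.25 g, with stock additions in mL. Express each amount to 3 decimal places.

Working volume: 246 mL = 0.246 L.
ampicillin: dilute stock: 76.3 µg/mL × 246 mL ÷ 78000 µg/mL = 0.241 mL
L-glutamine: 15.5 mmol/L × 146.2 g/mol × 0.246 L ÷ 1000 = 0.557 g
soytone: 0.722 g per 100 mL × 246 mL ÷ 100 = 1.776 g
ammonium chloride: 2.43 g/L × 0.246 L = 0.598 g
glycerol: 0.605 g per 100 mL × 246 mL ÷ 100 = 1.488 g

ampicillin 0.241 mL; L-glutamine 0.557 g; soytone 1.776 g; ammonium chloride 0.598 g; glycerol 1.488 g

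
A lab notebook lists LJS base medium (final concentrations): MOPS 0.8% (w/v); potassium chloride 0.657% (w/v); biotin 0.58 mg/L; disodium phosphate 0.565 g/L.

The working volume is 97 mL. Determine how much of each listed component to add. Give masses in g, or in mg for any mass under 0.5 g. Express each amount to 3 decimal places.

Working volume: 97 mL = 0.097 L.
MOPS: 0.8 g per 100 mL × 97 mL ÷ 100 = 0.776 g
potassium chloride: 0.657% w/v = 6.57 g/L → 6.57 × 0.097 L = 0.637 g
biotin: 0.58 mg/L × 0.097 L = 0.056 mg
disodium phosphate: 0.565 g/L × 0.097 L = 0.054805 g = 54.805 mg

MOPS 0.776 g; potassium chloride 0.637 g; biotin 0.056 mg; disodium phosphate 54.805 mg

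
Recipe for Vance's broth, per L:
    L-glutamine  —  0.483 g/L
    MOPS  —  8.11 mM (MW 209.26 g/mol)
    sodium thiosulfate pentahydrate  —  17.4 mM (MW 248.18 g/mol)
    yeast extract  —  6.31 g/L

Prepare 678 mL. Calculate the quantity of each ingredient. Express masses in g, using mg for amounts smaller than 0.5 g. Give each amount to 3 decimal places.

L-glutamine 327.474 mg; MOPS 1.151 g; sodium thiosulfate pentahydrate 2.928 g; yeast extract 4.278 g

Scale factor relative to 1 L: 0.678.
L-glutamine: 0.483 g/L × 0.678 L = 0.327474 g = 327.474 mg
MOPS: 8.11 mmol/L × 209.26 g/mol × 0.678 L ÷ 1000 = 1.151 g
sodium thiosulfate pentahydrate: 17.4 mmol/L × 248.18 g/mol × 0.678 L ÷ 1000 = 2.928 g
yeast extract: 6.31 g/L × 0.678 L = 4.278 g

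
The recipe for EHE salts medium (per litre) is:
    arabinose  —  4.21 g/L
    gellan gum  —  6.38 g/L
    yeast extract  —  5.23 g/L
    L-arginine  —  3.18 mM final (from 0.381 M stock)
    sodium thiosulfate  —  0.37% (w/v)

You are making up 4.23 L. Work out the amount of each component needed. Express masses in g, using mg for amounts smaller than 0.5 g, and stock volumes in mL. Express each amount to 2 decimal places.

arabinose 17.81 g; gellan gum 26.99 g; yeast extract 22.12 g; L-arginine 35.31 mL; sodium thiosulfate 15.65 g

Scale factor relative to 1 L: 4.23.
arabinose: 4.21 g/L × 4.23 L = 17.81 g
gellan gum: 6.38 g/L × 4.23 L = 26.99 g
yeast extract: 5.23 g/L × 4.23 L = 22.12 g
L-arginine: dilute stock: 3.18 mM × 4230 mL ÷ 381 mM = 35.31 mL
sodium thiosulfate: 0.37% w/v = 3.7 g/L → 3.7 × 4.23 L = 15.65 g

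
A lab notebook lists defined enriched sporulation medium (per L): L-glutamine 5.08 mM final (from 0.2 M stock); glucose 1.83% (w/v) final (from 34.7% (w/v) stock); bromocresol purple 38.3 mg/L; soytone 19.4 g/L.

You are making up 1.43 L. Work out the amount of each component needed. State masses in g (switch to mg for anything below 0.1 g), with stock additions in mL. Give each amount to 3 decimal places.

Working volume: 1.43 L.
L-glutamine: dilute stock: 5.08 mM × 1430 mL ÷ 200 mM = 36.322 mL
glucose: dilute stock: 1.83% ÷ 34.7% × 1430 mL = 75.415 mL
bromocresol purple: 38.3 mg/L × 1.43 L = 54.769 mg
soytone: 19.4 g/L × 1.43 L = 27.742 g

L-glutamine 36.322 mL; glucose 75.415 mL; bromocresol purple 54.769 mg; soytone 27.742 g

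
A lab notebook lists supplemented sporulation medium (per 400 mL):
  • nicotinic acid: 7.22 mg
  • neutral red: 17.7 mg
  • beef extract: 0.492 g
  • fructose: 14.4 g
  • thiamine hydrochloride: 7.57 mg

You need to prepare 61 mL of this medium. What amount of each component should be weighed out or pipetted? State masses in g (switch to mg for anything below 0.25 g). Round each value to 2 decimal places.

nicotinic acid 1.10 mg; neutral red 2.70 mg; beef extract 75.03 mg; fructose 2.20 g; thiamine hydrochloride 1.15 mg

Ratio of target to recipe volume: 61 / 400 = 0.1525.
nicotinic acid: 7.22 mg × (61 mL / 400 mL) = 1.10 mg
neutral red: 17.7 mg × (61 mL / 400 mL) = 2.70 mg
beef extract: 0.492 g × (61 mL / 400 mL) = 0.07503 g = 75.03 mg
fructose: 14.4 g × (61 mL / 400 mL) = 2.20 g
thiamine hydrochloride: 7.57 mg × (61 mL / 400 mL) = 1.15 mg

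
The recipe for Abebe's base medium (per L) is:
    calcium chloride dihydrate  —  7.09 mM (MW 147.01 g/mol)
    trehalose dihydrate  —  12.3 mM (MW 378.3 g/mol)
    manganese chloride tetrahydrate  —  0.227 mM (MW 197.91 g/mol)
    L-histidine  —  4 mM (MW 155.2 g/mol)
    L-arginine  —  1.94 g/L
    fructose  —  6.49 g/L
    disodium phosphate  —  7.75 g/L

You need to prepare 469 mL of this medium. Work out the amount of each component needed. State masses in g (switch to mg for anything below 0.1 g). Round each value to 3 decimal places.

calcium chloride dihydrate 0.489 g; trehalose dihydrate 2.182 g; manganese chloride tetrahydrate 21.070 mg; L-histidine 0.291 g; L-arginine 0.910 g; fructose 3.044 g; disodium phosphate 3.635 g

Scale factor relative to 1 L: 0.469.
calcium chloride dihydrate: 7.09 mmol/L × 147.01 g/mol × 0.469 L ÷ 1000 = 0.489 g
trehalose dihydrate: 12.3 mmol/L × 378.3 g/mol × 0.469 L ÷ 1000 = 2.182 g
manganese chloride tetrahydrate: 0.227 mmol/L × 197.91 mg/mmol × 0.469 L = 21.070 mg
L-histidine: 4 mmol/L × 155.2 g/mol × 0.469 L ÷ 1000 = 0.291 g
L-arginine: 1.94 g/L × 0.469 L = 0.910 g
fructose: 6.49 g/L × 0.469 L = 3.044 g
disodium phosphate: 7.75 g/L × 0.469 L = 3.635 g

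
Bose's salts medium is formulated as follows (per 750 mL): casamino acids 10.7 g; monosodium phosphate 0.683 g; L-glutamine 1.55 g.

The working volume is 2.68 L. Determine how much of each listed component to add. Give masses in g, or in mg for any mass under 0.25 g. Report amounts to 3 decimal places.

Scale factor = 2680 mL / 750 mL = 3.57333.
casamino acids: 10.7 g × (2680 mL / 750 mL) = 38.235 g
monosodium phosphate: 0.683 g × (2680 mL / 750 mL) = 2.441 g
L-glutamine: 1.55 g × (2680 mL / 750 mL) = 5.539 g

casamino acids 38.235 g; monosodium phosphate 2.441 g; L-glutamine 5.539 g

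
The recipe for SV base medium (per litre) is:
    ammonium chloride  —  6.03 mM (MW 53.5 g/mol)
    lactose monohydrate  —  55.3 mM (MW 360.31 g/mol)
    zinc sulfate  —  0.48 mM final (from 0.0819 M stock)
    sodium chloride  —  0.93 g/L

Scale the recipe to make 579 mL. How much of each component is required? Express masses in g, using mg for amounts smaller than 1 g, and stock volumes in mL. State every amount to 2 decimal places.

Scale factor relative to 1 L: 0.579.
ammonium chloride: 6.03 mmol/L × 53.5 mg/mmol × 0.579 L = 186.79 mg
lactose monohydrate: 55.3 mmol/L × 360.31 g/mol × 0.579 L ÷ 1000 = 11.54 g
zinc sulfate: dilute stock: 0.48 mM × 579 mL ÷ 81.9 mM = 3.39 mL
sodium chloride: 0.93 g/L × 0.579 L = 0.53847 g = 538.47 mg

ammonium chloride 186.79 mg; lactose monohydrate 11.54 g; zinc sulfate 3.39 mL; sodium chloride 538.47 mg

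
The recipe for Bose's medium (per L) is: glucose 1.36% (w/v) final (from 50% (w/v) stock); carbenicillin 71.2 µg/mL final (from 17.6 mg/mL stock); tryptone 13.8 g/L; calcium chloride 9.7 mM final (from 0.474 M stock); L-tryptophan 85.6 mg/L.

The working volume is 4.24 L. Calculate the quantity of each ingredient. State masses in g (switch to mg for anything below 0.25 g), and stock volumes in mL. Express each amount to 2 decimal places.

glucose 115.33 mL; carbenicillin 17.15 mL; tryptone 58.51 g; calcium chloride 86.77 mL; L-tryptophan 0.36 g

Working volume: 4.24 L.
glucose: dilute stock: 1.36% ÷ 50% × 4240 mL = 115.33 mL
carbenicillin: V = C2·V2/C1 = 71.2 µg/mL × 4240 mL ÷ 17600 µg/mL = 17.15 mL
tryptone: 13.8 g/L × 4.24 L = 58.51 g
calcium chloride: V = C2·V2/C1 = 9.7 mM × 4240 mL ÷ 474 mM = 86.77 mL
L-tryptophan: 85.6 mg/L × 4.24 L = 362.944 mg = 0.36 g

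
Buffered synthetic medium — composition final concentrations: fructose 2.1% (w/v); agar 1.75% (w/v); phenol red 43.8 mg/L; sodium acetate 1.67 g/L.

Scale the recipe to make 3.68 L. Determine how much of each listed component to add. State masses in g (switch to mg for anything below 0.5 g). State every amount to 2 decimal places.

Scale factor relative to 1 L: 3.68.
fructose: 2.1% w/v = 21 g/L → 21 × 3.68 L = 77.28 g
agar: 1.75 g per 100 mL × 3680 mL ÷ 100 = 64.40 g
phenol red: 43.8 mg/L × 3.68 L = 161.18 mg
sodium acetate: 1.67 g/L × 3.68 L = 6.15 g

fructose 77.28 g; agar 64.40 g; phenol red 161.18 mg; sodium acetate 6.15 g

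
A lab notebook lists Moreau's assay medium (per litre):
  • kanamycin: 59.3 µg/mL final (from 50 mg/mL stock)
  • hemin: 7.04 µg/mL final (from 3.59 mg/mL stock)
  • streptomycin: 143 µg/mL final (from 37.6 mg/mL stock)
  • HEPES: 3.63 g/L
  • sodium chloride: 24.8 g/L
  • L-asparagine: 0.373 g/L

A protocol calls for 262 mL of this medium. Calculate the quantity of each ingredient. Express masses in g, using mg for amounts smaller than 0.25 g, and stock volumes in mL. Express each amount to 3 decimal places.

kanamycin 0.311 mL; hemin 0.514 mL; streptomycin 0.996 mL; HEPES 0.951 g; sodium chloride 6.498 g; L-asparagine 97.726 mg

Scale factor relative to 1 L: 0.262.
kanamycin: C1V1 = C2V2 → 59.3 µg/mL × 262 mL ÷ 50000 µg/mL = 0.311 mL
hemin: C1V1 = C2V2 → 7.04 µg/mL × 262 mL ÷ 3590 µg/mL = 0.514 mL
streptomycin: V = C2·V2/C1 = 143 µg/mL × 262 mL ÷ 37600 µg/mL = 0.996 mL
HEPES: 3.63 g/L × 0.262 L = 0.951 g
sodium chloride: 24.8 g/L × 0.262 L = 6.498 g
L-asparagine: 0.373 g/L × 0.262 L = 0.097726 g = 97.726 mg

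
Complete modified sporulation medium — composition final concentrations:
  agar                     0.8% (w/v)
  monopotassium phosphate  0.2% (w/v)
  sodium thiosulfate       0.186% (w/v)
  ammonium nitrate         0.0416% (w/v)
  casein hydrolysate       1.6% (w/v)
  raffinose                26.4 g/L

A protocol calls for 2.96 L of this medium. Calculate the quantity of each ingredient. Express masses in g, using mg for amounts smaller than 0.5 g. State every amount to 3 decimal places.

Working volume: 2.96 L.
agar: 0.8% w/v = 8 g/L → 8 × 2.96 L = 23.680 g
monopotassium phosphate: 0.2 g per 100 mL × 2960 mL ÷ 100 = 5.920 g
sodium thiosulfate: 0.186% w/v = 1.86 g/L → 1.86 × 2.96 L = 5.506 g
ammonium nitrate: 0.0416 g per 100 mL × 2960 mL ÷ 100 = 1.231 g
casein hydrolysate: 1.6 g per 100 mL × 2960 mL ÷ 100 = 47.360 g
raffinose: 26.4 g/L × 2.96 L = 78.144 g

agar 23.680 g; monopotassium phosphate 5.920 g; sodium thiosulfate 5.506 g; ammonium nitrate 1.231 g; casein hydrolysate 47.360 g; raffinose 78.144 g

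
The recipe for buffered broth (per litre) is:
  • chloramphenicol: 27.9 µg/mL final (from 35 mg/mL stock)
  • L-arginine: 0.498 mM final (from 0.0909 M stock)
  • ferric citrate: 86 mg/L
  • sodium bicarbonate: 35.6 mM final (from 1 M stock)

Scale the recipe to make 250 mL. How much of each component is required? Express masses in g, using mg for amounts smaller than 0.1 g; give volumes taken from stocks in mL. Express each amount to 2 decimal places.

Target volume = 250 mL = 0.25 L.
chloramphenicol: dilute stock: 27.9 µg/mL × 250 mL ÷ 35000 µg/mL = 0.20 mL
L-arginine: C1V1 = C2V2 → 0.498 mM × 250 mL ÷ 90.9 mM = 1.37 mL
ferric citrate: 86 mg/L × 0.25 L = 21.50 mg
sodium bicarbonate: C1V1 = C2V2 → 35.6 mM × 250 mL ÷ 1000 mM = 8.90 mL

chloramphenicol 0.20 mL; L-arginine 1.37 mL; ferric citrate 21.50 mg; sodium bicarbonate 8.90 mL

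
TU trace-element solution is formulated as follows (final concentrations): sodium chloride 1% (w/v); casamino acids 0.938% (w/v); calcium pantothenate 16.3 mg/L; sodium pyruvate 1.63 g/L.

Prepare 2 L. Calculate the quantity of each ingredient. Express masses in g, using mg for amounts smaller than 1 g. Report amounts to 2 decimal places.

Scale factor relative to 1 L: 2.
sodium chloride: 1 g per 100 mL × 2000 mL ÷ 100 = 20.00 g
casamino acids: 0.938 g per 100 mL × 2000 mL ÷ 100 = 18.76 g
calcium pantothenate: 16.3 mg/L × 2 L = 32.60 mg
sodium pyruvate: 1.63 g/L × 2 L = 3.26 g

sodium chloride 20.00 g; casamino acids 18.76 g; calcium pantothenate 32.60 mg; sodium pyruvate 3.26 g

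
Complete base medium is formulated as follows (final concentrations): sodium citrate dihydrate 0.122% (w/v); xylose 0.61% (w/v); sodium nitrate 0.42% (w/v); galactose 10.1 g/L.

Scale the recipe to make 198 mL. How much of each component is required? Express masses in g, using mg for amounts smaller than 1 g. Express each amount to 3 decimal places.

sodium citrate dihydrate 241.560 mg; xylose 1.208 g; sodium nitrate 831.600 mg; galactose 2.000 g

Target volume = 198 mL = 0.198 L.
sodium citrate dihydrate: 0.122 g per 100 mL × 198 mL ÷ 100 = 0.24156 g = 241.560 mg
xylose: 0.61 g per 100 mL × 198 mL ÷ 100 = 1.208 g
sodium nitrate: 0.42% w/v = 4.2 g/L → 4.2 × 0.198 L = 0.8316 g = 831.600 mg
galactose: 10.1 g/L × 0.198 L = 2.000 g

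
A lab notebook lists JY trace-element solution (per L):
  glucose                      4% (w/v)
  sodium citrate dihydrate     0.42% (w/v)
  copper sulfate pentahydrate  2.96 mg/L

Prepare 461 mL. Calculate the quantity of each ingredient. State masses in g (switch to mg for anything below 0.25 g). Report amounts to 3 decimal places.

Working volume: 461 mL = 0.461 L.
glucose: 4% w/v = 40 g/L → 40 × 0.461 L = 18.440 g
sodium citrate dihydrate: 0.42% w/v = 4.2 g/L → 4.2 × 0.461 L = 1.936 g
copper sulfate pentahydrate: 2.96 mg/L × 0.461 L = 1.365 mg

glucose 18.440 g; sodium citrate dihydrate 1.936 g; copper sulfate pentahydrate 1.365 mg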